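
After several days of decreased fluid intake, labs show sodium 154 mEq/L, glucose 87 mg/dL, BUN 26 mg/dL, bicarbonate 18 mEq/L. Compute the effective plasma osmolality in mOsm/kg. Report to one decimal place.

Effective osmolality excludes urea (freely permeant across cell membranes):
2·Na + glucose/18
= 2·154 + 87/18
= 308 + 4.83
= 312.83 mOsm/kg

312.8 mOsm/kg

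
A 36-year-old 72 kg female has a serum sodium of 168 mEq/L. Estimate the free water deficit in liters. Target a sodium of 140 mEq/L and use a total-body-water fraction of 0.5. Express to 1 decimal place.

7.2 L

TBW = 0.5 · 72 = 36 L
Free water deficit = TBW · (Na/140 − 1)
= 36 · (168/140 − 1)
= 36 · 0.2
= 7.2 L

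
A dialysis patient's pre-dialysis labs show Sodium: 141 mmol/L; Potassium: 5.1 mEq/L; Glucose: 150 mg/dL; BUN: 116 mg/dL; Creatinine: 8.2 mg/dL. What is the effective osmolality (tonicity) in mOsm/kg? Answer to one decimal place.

290.3 mOsm/kg

Effective osmolality excludes urea (freely permeant across cell membranes):
2·Na + glucose/18
= 2·141 + 150/18
= 282 + 8.33
= 290.33 mOsm/kg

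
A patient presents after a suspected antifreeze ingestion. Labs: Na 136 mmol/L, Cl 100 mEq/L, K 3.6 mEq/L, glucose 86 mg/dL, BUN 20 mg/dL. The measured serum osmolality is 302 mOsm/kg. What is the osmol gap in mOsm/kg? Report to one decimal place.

18.1 mOsm/kg

Calculated osmolality = 2·Na + glucose/18 + BUN/2.8
= 2·136 + 86/18 + 20/2.8
= 272 + 4.78 + 7.14
= 283.92 mOsm/kg ≈ 283.9 mOsm/kg
Osmolar gap = measured − calculated = 302 − 283.9 = 18.1 mOsm/kg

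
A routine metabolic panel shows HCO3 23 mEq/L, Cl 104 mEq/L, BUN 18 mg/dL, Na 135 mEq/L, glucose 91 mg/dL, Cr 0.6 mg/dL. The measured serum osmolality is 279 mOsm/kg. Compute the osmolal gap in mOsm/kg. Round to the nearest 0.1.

-2.5 mOsm/kg

Calculated osmolality = 2·Na + glucose/18 + BUN/2.8
= 2·135 + 91/18 + 18/2.8
= 270 + 5.06 + 6.43
= 281.49 mOsm/kg ≈ 281.5 mOsm/kg
Osmolar gap = measured − calculated = 279 − 281.5 = -2.5 mOsm/kg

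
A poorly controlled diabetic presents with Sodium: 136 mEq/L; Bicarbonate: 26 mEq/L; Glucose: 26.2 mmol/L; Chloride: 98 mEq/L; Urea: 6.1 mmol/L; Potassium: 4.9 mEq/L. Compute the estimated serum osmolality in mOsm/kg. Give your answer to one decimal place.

304.3 mOsm/kg

Calculated osmolality = 2·Na + glucose + urea
= 2·136 + 26.2 + 6.1
= 272 + 26.20 + 6.10
= 304.3 mOsm/kg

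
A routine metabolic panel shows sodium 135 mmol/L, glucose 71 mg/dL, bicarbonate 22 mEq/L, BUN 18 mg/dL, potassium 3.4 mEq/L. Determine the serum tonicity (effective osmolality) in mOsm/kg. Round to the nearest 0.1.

Effective osmolality excludes urea (freely permeant across cell membranes):
2·Na + glucose/18
= 2·135 + 71/18
= 270 + 3.94
= 273.94 mOsm/kg

273.9 mOsm/kg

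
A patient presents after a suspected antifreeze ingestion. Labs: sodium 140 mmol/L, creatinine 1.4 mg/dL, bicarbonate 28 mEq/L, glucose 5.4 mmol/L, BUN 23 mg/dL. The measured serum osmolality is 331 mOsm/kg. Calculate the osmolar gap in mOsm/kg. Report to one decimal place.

37.4 mOsm/kg

Calculated osmolality = 2·Na + glucose + BUN/2.8
= 2·140 + 5.4 + 23/2.8
= 280 + 5.40 + 8.21
= 293.61 mOsm/kg ≈ 293.6 mOsm/kg
Osmolar gap = measured − calculated = 331 − 293.6 = 37.4 mOsm/kg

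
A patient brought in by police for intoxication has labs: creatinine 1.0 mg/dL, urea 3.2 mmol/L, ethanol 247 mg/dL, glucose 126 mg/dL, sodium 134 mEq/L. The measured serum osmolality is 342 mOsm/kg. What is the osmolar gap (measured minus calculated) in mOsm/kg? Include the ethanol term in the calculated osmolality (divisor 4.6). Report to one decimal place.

10.1 mOsm/kg

Calculated osmolality = 2·Na + glucose/18 + urea + ethanol/4.6
= 2·134 + 126/18 + 3.2 + 247/4.6
= 268 + 7 + 3.20 + 53.70
= 331.9 mOsm/kg ≈ 331.9 mOsm/kg
Osmolar gap = measured − calculated = 342 − 331.9 = 10.1 mOsm/kg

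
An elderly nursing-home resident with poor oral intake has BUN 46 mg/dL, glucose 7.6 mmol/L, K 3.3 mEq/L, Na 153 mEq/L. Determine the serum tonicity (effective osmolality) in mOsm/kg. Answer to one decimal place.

313.6 mOsm/kg

Effective osmolality excludes urea (freely permeant across cell membranes):
2·Na + glucose
= 2·153 + 7.6
= 306 + 7.6
= 313.6 mOsm/kg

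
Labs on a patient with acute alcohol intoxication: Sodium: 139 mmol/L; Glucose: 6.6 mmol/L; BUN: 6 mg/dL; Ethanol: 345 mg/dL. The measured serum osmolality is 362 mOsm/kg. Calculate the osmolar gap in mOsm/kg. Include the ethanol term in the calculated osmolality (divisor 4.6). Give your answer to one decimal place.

0.3 mOsm/kg

Calculated osmolality = 2·Na + glucose + BUN/2.8 + ethanol/4.6
= 2·139 + 6.6 + 6/2.8 + 345/4.6
= 278 + 6.60 + 2.14 + 75
= 361.74 mOsm/kg ≈ 361.7 mOsm/kg
Osmolar gap = measured − calculated = 362 − 361.7 = 0.3 mOsm/kg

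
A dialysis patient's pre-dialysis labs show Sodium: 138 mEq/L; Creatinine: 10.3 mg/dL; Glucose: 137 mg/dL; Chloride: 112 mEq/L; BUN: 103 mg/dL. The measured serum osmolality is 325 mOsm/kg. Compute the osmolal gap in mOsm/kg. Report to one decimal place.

4.6 mOsm/kg

Calculated osmolality = 2·Na + glucose/18 + BUN/2.8
= 2·138 + 137/18 + 103/2.8
= 276 + 7.61 + 36.79
= 320.4 mOsm/kg ≈ 320.4 mOsm/kg
Osmolar gap = measured − calculated = 325 − 320.4 = 4.6 mOsm/kg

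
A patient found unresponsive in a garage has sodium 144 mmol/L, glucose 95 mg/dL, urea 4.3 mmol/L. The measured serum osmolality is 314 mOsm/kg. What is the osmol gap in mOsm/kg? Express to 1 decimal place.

16.4 mOsm/kg

Calculated osmolality = 2·Na + glucose/18 + urea
= 2·144 + 95/18 + 4.3
= 288 + 5.28 + 4.30
= 297.58 mOsm/kg ≈ 297.6 mOsm/kg
Osmolar gap = measured − calculated = 314 − 297.6 = 16.4 mOsm/kg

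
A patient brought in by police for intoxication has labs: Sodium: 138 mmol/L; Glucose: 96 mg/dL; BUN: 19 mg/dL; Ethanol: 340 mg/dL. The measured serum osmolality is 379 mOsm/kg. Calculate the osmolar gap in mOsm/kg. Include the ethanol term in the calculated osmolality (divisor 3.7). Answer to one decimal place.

Calculated osmolality = 2·Na + glucose/18 + BUN/2.8 + ethanol/3.7
= 2·138 + 96/18 + 19/2.8 + 340/3.7
= 276 + 5.33 + 6.79 + 91.89
= 380.01 mOsm/kg ≈ 380.0 mOsm/kg
Osmolar gap = measured − calculated = 379 − 380.0 = -1.0 mOsm/kg

-1.0 mOsm/kg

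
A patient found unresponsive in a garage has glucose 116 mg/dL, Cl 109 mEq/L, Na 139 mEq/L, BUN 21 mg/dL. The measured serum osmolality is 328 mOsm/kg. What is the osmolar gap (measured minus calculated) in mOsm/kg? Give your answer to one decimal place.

Calculated osmolality = 2·Na + glucose/18 + BUN/2.8
= 2·139 + 116/18 + 21/2.8
= 278 + 6.44 + 7.50
= 291.94 mOsm/kg ≈ 291.9 mOsm/kg
Osmolar gap = measured − calculated = 328 − 291.9 = 36.1 mOsm/kg

36.1 mOsm/kg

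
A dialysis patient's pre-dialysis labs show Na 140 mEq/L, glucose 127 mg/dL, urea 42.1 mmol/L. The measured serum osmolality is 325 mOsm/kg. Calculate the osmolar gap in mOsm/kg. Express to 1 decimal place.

Calculated osmolality = 2·Na + glucose/18 + urea
= 2·140 + 127/18 + 42.1
= 280 + 7.06 + 42.10
= 329.16 mOsm/kg ≈ 329.2 mOsm/kg
Osmolar gap = measured − calculated = 325 − 329.2 = -4.2 mOsm/kg

-4.2 mOsm/kg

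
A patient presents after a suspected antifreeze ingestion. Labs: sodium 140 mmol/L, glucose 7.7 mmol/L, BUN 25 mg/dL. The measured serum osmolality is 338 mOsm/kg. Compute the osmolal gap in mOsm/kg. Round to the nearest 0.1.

41.4 mOsm/kg

Calculated osmolality = 2·Na + glucose + BUN/2.8
= 2·140 + 7.7 + 25/2.8
= 280 + 7.70 + 8.93
= 296.63 mOsm/kg ≈ 296.6 mOsm/kg
Osmolar gap = measured − calculated = 338 − 296.6 = 41.4 mOsm/kg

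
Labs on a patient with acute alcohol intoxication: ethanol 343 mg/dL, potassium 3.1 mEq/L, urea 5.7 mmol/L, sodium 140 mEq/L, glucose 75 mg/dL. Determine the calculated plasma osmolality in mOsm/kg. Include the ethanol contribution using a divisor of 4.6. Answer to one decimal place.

364.4 mOsm/kg

Calculated osmolality = 2·Na + glucose/18 + urea + ethanol/4.6
= 2·140 + 75/18 + 5.7 + 343/4.6
= 280 + 4.17 + 5.70 + 74.57
= 364.44 mOsm/kg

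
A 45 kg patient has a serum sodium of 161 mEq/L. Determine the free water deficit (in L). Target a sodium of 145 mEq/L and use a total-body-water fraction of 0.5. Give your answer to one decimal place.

2.5 L

TBW = 0.5 · 45 = 22.5 L
Free water deficit = TBW · (Na/145 − 1)
= 22.5 · (161/145 − 1)
= 22.5 · 0.1103
= 2.48 L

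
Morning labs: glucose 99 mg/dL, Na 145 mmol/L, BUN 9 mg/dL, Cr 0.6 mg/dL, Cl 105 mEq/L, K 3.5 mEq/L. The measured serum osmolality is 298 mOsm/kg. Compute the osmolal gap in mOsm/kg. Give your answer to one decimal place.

-0.7 mOsm/kg

Calculated osmolality = 2·Na + glucose/18 + BUN/2.8
= 2·145 + 99/18 + 9/2.8
= 290 + 5.50 + 3.21
= 298.71 mOsm/kg ≈ 298.7 mOsm/kg
Osmolar gap = measured − calculated = 298 − 298.7 = -0.7 mOsm/kg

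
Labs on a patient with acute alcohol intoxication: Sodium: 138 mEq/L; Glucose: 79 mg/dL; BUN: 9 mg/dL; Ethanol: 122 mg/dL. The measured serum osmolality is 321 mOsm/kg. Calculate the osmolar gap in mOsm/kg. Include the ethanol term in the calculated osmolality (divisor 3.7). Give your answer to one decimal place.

Calculated osmolality = 2·Na + glucose/18 + BUN/2.8 + ethanol/3.7
= 2·138 + 79/18 + 9/2.8 + 122/3.7
= 276 + 4.39 + 3.21 + 32.97
= 316.57 mOsm/kg ≈ 316.6 mOsm/kg
Osmolar gap = measured − calculated = 321 − 316.6 = 4.4 mOsm/kg

4.4 mOsm/kg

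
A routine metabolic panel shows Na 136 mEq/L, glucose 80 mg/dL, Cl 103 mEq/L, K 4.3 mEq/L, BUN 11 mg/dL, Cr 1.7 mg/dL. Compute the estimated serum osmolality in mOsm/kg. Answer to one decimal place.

Calculated osmolality = 2·Na + glucose/18 + BUN/2.8
= 2·136 + 80/18 + 11/2.8
= 272 + 4.44 + 3.93
= 280.37 mOsm/kg

280.4 mOsm/kg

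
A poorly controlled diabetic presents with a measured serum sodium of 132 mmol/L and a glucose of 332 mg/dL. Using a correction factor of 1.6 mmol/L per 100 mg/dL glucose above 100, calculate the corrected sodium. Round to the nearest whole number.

136 mmol/L

Corrected Na = measured Na + 1.6 · (glucose − 100)/100
= 132 + 1.6 · (332 − 100)/100
= 132 + 3.7
= 135.7 mmol/L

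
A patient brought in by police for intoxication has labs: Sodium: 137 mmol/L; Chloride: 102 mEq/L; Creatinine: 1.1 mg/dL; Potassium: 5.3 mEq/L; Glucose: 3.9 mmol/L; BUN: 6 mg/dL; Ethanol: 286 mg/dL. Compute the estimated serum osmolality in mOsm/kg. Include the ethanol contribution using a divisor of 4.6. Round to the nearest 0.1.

Calculated osmolality = 2·Na + glucose + BUN/2.8 + ethanol/4.6
= 2·137 + 3.9 + 6/2.8 + 286/4.6
= 274 + 3.90 + 2.14 + 62.17
= 342.21 mOsm/kg

342.2 mOsm/kg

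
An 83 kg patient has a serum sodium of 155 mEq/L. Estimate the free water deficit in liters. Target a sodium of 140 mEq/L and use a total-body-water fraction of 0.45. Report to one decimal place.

4.0 L

TBW = 0.45 · 83 = 37.35 L
Free water deficit = TBW · (Na/140 − 1)
= 37.35 · (155/140 − 1)
= 37.35 · 0.1071
= 4 L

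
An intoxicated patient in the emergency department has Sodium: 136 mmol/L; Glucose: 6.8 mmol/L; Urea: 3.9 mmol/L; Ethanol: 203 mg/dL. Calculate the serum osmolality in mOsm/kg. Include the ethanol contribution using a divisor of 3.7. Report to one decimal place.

Calculated osmolality = 2·Na + glucose + urea + ethanol/3.7
= 2·136 + 6.8 + 3.9 + 203/3.7
= 272 + 6.80 + 3.90 + 54.86
= 337.56 mOsm/kg

337.6 mOsm/kg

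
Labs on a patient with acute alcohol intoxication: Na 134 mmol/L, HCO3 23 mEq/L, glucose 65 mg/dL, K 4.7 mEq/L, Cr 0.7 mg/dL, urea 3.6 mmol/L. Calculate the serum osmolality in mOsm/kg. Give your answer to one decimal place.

275.2 mOsm/kg

Calculated osmolality = 2·Na + glucose/18 + urea
= 2·134 + 65/18 + 3.6
= 268 + 3.61 + 3.60
= 275.21 mOsm/kg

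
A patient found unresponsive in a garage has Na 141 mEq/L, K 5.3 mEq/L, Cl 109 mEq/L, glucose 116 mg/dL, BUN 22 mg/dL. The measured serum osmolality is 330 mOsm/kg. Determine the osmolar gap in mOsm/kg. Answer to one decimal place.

Calculated osmolality = 2·Na + glucose/18 + BUN/2.8
= 2·141 + 116/18 + 22/2.8
= 282 + 6.44 + 7.86
= 296.3 mOsm/kg ≈ 296.3 mOsm/kg
Osmolar gap = measured − calculated = 330 − 296.3 = 33.7 mOsm/kg

33.7 mOsm/kg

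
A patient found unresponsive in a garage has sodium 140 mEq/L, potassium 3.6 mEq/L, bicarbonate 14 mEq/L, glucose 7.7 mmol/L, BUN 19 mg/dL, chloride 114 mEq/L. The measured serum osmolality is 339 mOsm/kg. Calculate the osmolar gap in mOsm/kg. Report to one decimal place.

44.5 mOsm/kg

Calculated osmolality = 2·Na + glucose + BUN/2.8
= 2·140 + 7.7 + 19/2.8
= 280 + 7.70 + 6.79
= 294.49 mOsm/kg ≈ 294.5 mOsm/kg
Osmolar gap = measured − calculated = 339 − 294.5 = 44.5 mOsm/kg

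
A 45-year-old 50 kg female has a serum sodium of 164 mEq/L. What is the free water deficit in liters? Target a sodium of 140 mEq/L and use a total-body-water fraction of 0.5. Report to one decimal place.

TBW = 0.5 · 50 = 25 L
Free water deficit = TBW · (Na/140 − 1)
= 25 · (164/140 − 1)
= 25 · 0.1714
= 4.29 L

4.3 L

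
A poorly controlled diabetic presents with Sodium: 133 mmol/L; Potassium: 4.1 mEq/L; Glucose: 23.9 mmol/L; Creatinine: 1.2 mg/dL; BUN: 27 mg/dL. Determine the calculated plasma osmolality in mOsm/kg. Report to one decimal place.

299.5 mOsm/kg

Calculated osmolality = 2·Na + glucose + BUN/2.8
= 2·133 + 23.9 + 27/2.8
= 266 + 23.90 + 9.64
= 299.54 mOsm/kg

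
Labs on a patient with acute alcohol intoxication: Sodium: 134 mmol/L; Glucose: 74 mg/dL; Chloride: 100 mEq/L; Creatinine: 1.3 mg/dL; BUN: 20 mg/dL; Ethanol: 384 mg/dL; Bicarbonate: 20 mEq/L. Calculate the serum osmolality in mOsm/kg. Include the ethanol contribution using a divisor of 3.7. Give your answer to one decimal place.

Calculated osmolality = 2·Na + glucose/18 + BUN/2.8 + ethanol/3.7
= 2·134 + 74/18 + 20/2.8 + 384/3.7
= 268 + 4.11 + 7.14 + 103.78
= 383.03 mOsm/kg

383.0 mOsm/kg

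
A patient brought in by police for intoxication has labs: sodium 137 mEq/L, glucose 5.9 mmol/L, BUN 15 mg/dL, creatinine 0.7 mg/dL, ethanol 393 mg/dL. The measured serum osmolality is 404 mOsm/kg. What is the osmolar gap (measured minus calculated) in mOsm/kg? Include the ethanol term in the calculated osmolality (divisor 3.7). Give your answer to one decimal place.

12.5 mOsm/kg

Calculated osmolality = 2·Na + glucose + BUN/2.8 + ethanol/3.7
= 2·137 + 5.9 + 15/2.8 + 393/3.7
= 274 + 5.90 + 5.36 + 106.22
= 391.48 mOsm/kg ≈ 391.5 mOsm/kg
Osmolar gap = measured − calculated = 404 − 391.5 = 12.5 mOsm/kg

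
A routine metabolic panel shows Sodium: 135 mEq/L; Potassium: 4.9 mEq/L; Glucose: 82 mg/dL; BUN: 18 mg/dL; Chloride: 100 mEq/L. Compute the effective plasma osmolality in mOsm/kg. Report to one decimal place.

274.6 mOsm/kg

Effective osmolality excludes urea (freely permeant across cell membranes):
2·Na + glucose/18
= 2·135 + 82/18
= 270 + 4.56
= 274.56 mOsm/kg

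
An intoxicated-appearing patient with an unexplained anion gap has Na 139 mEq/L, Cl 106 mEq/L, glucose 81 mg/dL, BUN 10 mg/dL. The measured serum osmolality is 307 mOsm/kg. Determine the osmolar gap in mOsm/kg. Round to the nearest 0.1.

Calculated osmolality = 2·Na + glucose/18 + BUN/2.8
= 2·139 + 81/18 + 10/2.8
= 278 + 4.50 + 3.57
= 286.07 mOsm/kg ≈ 286.1 mOsm/kg
Osmolar gap = measured − calculated = 307 − 286.1 = 20.9 mOsm/kg

20.9 mOsm/kg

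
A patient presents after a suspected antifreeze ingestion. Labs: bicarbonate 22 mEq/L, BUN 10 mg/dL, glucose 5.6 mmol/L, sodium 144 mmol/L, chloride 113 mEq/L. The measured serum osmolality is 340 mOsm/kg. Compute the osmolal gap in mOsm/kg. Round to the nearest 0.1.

42.8 mOsm/kg

Calculated osmolality = 2·Na + glucose + BUN/2.8
= 2·144 + 5.6 + 10/2.8
= 288 + 5.60 + 3.57
= 297.17 mOsm/kg ≈ 297.2 mOsm/kg
Osmolar gap = measured − calculated = 340 − 297.2 = 42.8 mOsm/kg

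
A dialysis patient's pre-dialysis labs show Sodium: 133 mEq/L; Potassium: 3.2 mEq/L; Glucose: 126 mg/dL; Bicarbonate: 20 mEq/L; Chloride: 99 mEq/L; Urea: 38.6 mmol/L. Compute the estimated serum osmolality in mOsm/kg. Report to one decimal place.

Calculated osmolality = 2·Na + glucose/18 + urea
= 2·133 + 126/18 + 38.6
= 266 + 7 + 38.60
= 311.6 mOsm/kg

311.6 mOsm/kg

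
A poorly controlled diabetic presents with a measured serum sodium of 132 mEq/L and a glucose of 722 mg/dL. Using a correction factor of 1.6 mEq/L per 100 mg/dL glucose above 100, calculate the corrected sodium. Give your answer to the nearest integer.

142 mEq/L

Corrected Na = measured Na + 1.6 · (glucose − 100)/100
= 132 + 1.6 · (722 − 100)/100
= 132 + 10
= 142 mEq/L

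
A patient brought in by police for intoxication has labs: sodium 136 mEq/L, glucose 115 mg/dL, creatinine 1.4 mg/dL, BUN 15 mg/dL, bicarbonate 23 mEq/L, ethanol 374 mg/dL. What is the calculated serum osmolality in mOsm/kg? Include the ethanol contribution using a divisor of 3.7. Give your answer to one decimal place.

Calculated osmolality = 2·Na + glucose/18 + BUN/2.8 + ethanol/3.7
= 2·136 + 115/18 + 15/2.8 + 374/3.7
= 272 + 6.39 + 5.36 + 101.08
= 384.83 mOsm/kg

384.8 mOsm/kg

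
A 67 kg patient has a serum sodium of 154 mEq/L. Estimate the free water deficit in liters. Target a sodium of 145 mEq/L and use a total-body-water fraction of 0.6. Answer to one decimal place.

2.5 L

TBW = 0.6 · 67 = 40.2 L
Free water deficit = TBW · (Na/145 − 1)
= 40.2 · (154/145 − 1)
= 40.2 · 0.0621
= 2.5 L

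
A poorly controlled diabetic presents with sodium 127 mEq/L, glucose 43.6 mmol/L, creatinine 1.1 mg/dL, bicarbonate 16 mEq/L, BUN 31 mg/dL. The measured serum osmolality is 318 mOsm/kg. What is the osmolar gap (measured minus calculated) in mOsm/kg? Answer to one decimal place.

Calculated osmolality = 2·Na + glucose + BUN/2.8
= 2·127 + 43.6 + 31/2.8
= 254 + 43.60 + 11.07
= 308.67 mOsm/kg ≈ 308.7 mOsm/kg
Osmolar gap = measured − calculated = 318 − 308.7 = 9.3 mOsm/kg

9.3 mOsm/kg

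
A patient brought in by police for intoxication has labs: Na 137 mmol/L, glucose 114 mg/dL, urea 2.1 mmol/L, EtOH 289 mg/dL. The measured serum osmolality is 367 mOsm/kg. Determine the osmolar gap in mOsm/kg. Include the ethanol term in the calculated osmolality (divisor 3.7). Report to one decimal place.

Calculated osmolality = 2·Na + glucose/18 + urea + ethanol/3.7
= 2·137 + 114/18 + 2.1 + 289/3.7
= 274 + 6.33 + 2.10 + 78.11
= 360.54 mOsm/kg ≈ 360.5 mOsm/kg
Osmolar gap = measured − calculated = 367 − 360.5 = 6.5 mOsm/kg

6.5 mOsm/kg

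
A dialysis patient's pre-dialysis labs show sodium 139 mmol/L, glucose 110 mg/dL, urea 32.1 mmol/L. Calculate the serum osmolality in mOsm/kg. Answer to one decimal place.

316.2 mOsm/kg

Calculated osmolality = 2·Na + glucose/18 + urea
= 2·139 + 110/18 + 32.1
= 278 + 6.11 + 32.10
= 316.21 mOsm/kg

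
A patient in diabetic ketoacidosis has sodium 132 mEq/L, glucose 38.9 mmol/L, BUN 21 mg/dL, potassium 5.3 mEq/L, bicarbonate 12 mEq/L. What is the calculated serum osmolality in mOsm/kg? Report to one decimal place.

310.4 mOsm/kg

Calculated osmolality = 2·Na + glucose + BUN/2.8
= 2·132 + 38.9 + 21/2.8
= 264 + 38.90 + 7.50
= 310.4 mOsm/kg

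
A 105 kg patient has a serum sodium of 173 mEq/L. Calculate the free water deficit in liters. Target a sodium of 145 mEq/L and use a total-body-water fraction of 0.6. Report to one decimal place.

12.2 L

TBW = 0.6 · 105 = 63 L
Free water deficit = TBW · (Na/145 − 1)
= 63 · (173/145 − 1)
= 63 · 0.1931
= 12.17 L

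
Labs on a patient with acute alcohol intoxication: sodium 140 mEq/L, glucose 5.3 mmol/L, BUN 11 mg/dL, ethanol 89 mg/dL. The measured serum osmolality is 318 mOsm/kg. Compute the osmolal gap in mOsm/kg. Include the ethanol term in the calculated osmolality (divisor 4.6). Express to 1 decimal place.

9.4 mOsm/kg

Calculated osmolality = 2·Na + glucose + BUN/2.8 + ethanol/4.6
= 2·140 + 5.3 + 11/2.8 + 89/4.6
= 280 + 5.30 + 3.93 + 19.35
= 308.58 mOsm/kg ≈ 308.6 mOsm/kg
Osmolar gap = measured − calculated = 318 − 308.6 = 9.4 mOsm/kg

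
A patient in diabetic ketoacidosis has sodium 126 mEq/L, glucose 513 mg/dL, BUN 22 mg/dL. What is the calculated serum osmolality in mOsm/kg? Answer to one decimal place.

Calculated osmolality = 2·Na + glucose/18 + BUN/2.8
= 2·126 + 513/18 + 22/2.8
= 252 + 28.50 + 7.86
= 288.36 mOsm/kg

288.4 mOsm/kg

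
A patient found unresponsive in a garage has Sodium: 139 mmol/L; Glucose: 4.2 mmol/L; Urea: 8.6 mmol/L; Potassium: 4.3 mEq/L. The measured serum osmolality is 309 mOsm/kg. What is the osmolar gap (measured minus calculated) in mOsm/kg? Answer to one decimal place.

18.2 mOsm/kg

Calculated osmolality = 2·Na + glucose + urea
= 2·139 + 4.2 + 8.6
= 278 + 4.20 + 8.60
= 290.8 mOsm/kg ≈ 290.8 mOsm/kg
Osmolar gap = measured − calculated = 309 − 290.8 = 18.2 mOsm/kg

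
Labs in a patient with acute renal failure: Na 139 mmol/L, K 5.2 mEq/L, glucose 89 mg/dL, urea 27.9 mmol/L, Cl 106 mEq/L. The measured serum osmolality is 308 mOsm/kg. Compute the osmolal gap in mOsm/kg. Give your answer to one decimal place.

Calculated osmolality = 2·Na + glucose/18 + urea
= 2·139 + 89/18 + 27.9
= 278 + 4.94 + 27.90
= 310.84 mOsm/kg ≈ 310.8 mOsm/kg
Osmolar gap = measured − calculated = 308 − 310.8 = -2.8 mOsm/kg

-2.8 mOsm/kg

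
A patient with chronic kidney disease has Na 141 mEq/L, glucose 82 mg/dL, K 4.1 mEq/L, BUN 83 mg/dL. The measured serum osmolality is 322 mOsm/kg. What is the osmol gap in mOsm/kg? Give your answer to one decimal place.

5.8 mOsm/kg

Calculated osmolality = 2·Na + glucose/18 + BUN/2.8
= 2·141 + 82/18 + 83/2.8
= 282 + 4.56 + 29.64
= 316.2 mOsm/kg ≈ 316.2 mOsm/kg
Osmolar gap = measured − calculated = 322 − 316.2 = 5.8 mOsm/kg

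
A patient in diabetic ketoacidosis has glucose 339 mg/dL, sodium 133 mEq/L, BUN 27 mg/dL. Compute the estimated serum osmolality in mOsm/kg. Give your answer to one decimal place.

294.5 mOsm/kg

Calculated osmolality = 2·Na + glucose/18 + BUN/2.8
= 2·133 + 339/18 + 27/2.8
= 266 + 18.83 + 9.64
= 294.47 mOsm/kg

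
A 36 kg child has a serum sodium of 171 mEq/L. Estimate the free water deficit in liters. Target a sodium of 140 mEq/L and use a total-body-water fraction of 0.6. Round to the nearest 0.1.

TBW = 0.6 · 36 = 21.6 L
Free water deficit = TBW · (Na/140 − 1)
= 21.6 · (171/140 − 1)
= 21.6 · 0.2214
= 4.78 L

4.8 L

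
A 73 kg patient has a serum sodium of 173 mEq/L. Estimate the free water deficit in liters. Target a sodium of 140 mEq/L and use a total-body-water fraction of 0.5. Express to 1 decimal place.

TBW = 0.5 · 73 = 36.5 L
Free water deficit = TBW · (Na/140 − 1)
= 36.5 · (173/140 − 1)
= 36.5 · 0.2357
= 8.6 L

8.6 L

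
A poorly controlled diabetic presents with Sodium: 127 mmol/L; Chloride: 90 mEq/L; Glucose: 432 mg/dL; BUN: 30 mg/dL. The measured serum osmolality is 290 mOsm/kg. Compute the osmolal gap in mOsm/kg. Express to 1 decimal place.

1.3 mOsm/kg

Calculated osmolality = 2·Na + glucose/18 + BUN/2.8
= 2·127 + 432/18 + 30/2.8
= 254 + 24 + 10.71
= 288.71 mOsm/kg ≈ 288.7 mOsm/kg
Osmolar gap = measured − calculated = 290 − 288.7 = 1.3 mOsm/kg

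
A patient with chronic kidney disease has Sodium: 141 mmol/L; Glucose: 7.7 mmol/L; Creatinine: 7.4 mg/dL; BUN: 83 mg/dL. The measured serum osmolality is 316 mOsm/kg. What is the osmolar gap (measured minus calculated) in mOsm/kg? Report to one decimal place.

-3.3 mOsm/kg

Calculated osmolality = 2·Na + glucose + BUN/2.8
= 2·141 + 7.7 + 83/2.8
= 282 + 7.70 + 29.64
= 319.34 mOsm/kg ≈ 319.3 mOsm/kg
Osmolar gap = measured − calculated = 316 − 319.3 = -3.3 mOsm/kg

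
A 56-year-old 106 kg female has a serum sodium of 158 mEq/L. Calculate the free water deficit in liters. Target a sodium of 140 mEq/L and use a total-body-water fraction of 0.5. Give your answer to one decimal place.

TBW = 0.5 · 106 = 53 L
Free water deficit = TBW · (Na/140 − 1)
= 53 · (158/140 − 1)
= 53 · 0.1286
= 6.82 L

6.8 L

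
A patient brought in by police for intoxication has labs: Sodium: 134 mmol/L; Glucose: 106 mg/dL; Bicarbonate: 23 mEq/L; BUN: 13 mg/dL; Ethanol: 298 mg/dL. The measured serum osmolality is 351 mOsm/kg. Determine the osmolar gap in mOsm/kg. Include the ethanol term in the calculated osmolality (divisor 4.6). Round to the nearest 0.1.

7.7 mOsm/kg

Calculated osmolality = 2·Na + glucose/18 + BUN/2.8 + ethanol/4.6
= 2·134 + 106/18 + 13/2.8 + 298/4.6
= 268 + 5.89 + 4.64 + 64.78
= 343.31 mOsm/kg ≈ 343.3 mOsm/kg
Osmolar gap = measured − calculated = 351 − 343.3 = 7.7 mOsm/kg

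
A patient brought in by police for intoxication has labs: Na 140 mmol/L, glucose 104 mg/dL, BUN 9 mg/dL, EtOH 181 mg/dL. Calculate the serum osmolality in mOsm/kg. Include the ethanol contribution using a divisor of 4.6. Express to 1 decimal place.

328.3 mOsm/kg

Calculated osmolality = 2·Na + glucose/18 + BUN/2.8 + ethanol/4.6
= 2·140 + 104/18 + 9/2.8 + 181/4.6
= 280 + 5.78 + 3.21 + 39.35
= 328.34 mOsm/kg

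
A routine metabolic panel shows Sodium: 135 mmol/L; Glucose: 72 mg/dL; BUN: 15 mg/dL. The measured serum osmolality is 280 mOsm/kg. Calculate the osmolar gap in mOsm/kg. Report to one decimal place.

0.6 mOsm/kg

Calculated osmolality = 2·Na + glucose/18 + BUN/2.8
= 2·135 + 72/18 + 15/2.8
= 270 + 4 + 5.36
= 279.36 mOsm/kg ≈ 279.4 mOsm/kg
Osmolar gap = measured − calculated = 280 − 279.4 = 0.6 mOsm/kg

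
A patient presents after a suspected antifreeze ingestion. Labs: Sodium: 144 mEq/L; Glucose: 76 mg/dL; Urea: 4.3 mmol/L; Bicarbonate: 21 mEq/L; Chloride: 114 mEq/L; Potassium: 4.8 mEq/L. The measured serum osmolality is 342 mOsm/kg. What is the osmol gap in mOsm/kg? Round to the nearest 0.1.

Calculated osmolality = 2·Na + glucose/18 + urea
= 2·144 + 76/18 + 4.3
= 288 + 4.22 + 4.30
= 296.52 mOsm/kg ≈ 296.5 mOsm/kg
Osmolar gap = measured − calculated = 342 − 296.5 = 45.5 mOsm/kg

45.5 mOsm/kg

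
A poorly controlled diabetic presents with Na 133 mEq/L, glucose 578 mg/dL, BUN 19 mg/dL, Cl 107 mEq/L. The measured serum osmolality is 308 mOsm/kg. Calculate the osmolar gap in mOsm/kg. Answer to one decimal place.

3.1 mOsm/kg

Calculated osmolality = 2·Na + glucose/18 + BUN/2.8
= 2·133 + 578/18 + 19/2.8
= 266 + 32.11 + 6.79
= 304.9 mOsm/kg ≈ 304.9 mOsm/kg
Osmolar gap = measured − calculated = 308 − 304.9 = 3.1 mOsm/kg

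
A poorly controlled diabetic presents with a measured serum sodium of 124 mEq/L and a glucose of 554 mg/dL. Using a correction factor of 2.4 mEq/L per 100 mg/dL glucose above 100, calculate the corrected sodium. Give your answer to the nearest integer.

Corrected Na = measured Na + 2.4 · (glucose − 100)/100
= 124 + 2.4 · (554 − 100)/100
= 124 + 10.9
= 134.9 mEq/L

135 mEq/L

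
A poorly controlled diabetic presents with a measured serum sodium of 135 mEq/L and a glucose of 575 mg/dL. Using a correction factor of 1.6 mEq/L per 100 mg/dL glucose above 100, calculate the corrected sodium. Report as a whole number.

143 mEq/L

Corrected Na = measured Na + 1.6 · (glucose − 100)/100
= 135 + 1.6 · (575 − 100)/100
= 135 + 7.6
= 142.6 mEq/L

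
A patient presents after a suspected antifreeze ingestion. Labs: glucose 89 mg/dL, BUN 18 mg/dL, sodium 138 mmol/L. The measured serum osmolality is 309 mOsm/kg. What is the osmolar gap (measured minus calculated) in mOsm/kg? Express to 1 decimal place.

21.6 mOsm/kg

Calculated osmolality = 2·Na + glucose/18 + BUN/2.8
= 2·138 + 89/18 + 18/2.8
= 276 + 4.94 + 6.43
= 287.37 mOsm/kg ≈ 287.4 mOsm/kg
Osmolar gap = measured − calculated = 309 − 287.4 = 21.6 mOsm/kg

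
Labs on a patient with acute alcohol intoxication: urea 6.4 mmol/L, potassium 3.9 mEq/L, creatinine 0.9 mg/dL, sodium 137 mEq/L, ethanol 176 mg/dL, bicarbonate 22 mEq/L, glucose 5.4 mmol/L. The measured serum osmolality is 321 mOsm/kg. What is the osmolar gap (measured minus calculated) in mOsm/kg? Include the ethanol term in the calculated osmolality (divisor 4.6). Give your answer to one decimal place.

-3.1 mOsm/kg

Calculated osmolality = 2·Na + glucose + urea + ethanol/4.6
= 2·137 + 5.4 + 6.4 + 176/4.6
= 274 + 5.40 + 6.40 + 38.26
= 324.06 mOsm/kg ≈ 324.1 mOsm/kg
Osmolar gap = measured − calculated = 321 − 324.1 = -3.1 mOsm/kg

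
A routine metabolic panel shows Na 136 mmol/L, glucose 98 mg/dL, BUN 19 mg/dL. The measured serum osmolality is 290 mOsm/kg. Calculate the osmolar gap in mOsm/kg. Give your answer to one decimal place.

Calculated osmolality = 2·Na + glucose/18 + BUN/2.8
= 2·136 + 98/18 + 19/2.8
= 272 + 5.44 + 6.79
= 284.23 mOsm/kg ≈ 284.2 mOsm/kg
Osmolar gap = measured − calculated = 290 − 284.2 = 5.8 mOsm/kg

5.8 mOsm/kg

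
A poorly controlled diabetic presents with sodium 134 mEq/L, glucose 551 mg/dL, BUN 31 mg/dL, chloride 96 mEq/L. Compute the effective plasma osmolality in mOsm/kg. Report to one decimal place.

298.6 mOsm/kg

Effective osmolality excludes urea (freely permeant across cell membranes):
2·Na + glucose/18
= 2·134 + 551/18
= 268 + 30.61
= 298.61 mOsm/kg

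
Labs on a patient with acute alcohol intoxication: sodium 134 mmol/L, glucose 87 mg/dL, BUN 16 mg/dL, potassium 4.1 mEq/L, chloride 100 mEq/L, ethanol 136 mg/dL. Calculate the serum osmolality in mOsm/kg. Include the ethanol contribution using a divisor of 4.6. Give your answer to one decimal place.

308.1 mOsm/kg

Calculated osmolality = 2·Na + glucose/18 + BUN/2.8 + ethanol/4.6
= 2·134 + 87/18 + 16/2.8 + 136/4.6
= 268 + 4.83 + 5.71 + 29.57
= 308.11 mOsm/kg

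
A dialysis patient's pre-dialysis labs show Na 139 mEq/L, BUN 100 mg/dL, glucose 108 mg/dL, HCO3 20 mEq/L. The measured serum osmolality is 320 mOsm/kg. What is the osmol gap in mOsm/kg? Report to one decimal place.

0.3 mOsm/kg

Calculated osmolality = 2·Na + glucose/18 + BUN/2.8
= 2·139 + 108/18 + 100/2.8
= 278 + 6 + 35.71
= 319.71 mOsm/kg ≈ 319.7 mOsm/kg
Osmolar gap = measured − calculated = 320 − 319.7 = 0.3 mOsm/kg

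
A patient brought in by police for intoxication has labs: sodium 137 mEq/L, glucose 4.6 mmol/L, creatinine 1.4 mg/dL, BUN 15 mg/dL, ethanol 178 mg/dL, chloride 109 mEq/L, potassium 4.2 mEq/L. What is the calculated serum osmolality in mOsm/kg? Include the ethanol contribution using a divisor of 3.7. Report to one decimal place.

332.1 mOsm/kg

Calculated osmolality = 2·Na + glucose + BUN/2.8 + ethanol/3.7
= 2·137 + 4.6 + 15/2.8 + 178/3.7
= 274 + 4.60 + 5.36 + 48.11
= 332.07 mOsm/kg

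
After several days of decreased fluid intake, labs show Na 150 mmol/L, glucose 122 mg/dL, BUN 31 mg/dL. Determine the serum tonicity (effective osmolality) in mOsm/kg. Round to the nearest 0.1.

Effective osmolality excludes urea (freely permeant across cell membranes):
2·Na + glucose/18
= 2·150 + 122/18
= 300 + 6.78
= 306.78 mOsm/kg

306.8 mOsm/kg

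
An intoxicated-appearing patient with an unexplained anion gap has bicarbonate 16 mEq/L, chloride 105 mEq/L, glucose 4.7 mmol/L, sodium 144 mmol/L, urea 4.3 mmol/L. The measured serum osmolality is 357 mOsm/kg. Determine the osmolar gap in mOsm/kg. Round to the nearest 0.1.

Calculated osmolality = 2·Na + glucose + urea
= 2·144 + 4.7 + 4.3
= 288 + 4.70 + 4.30
= 297 mOsm/kg ≈ 297.0 mOsm/kg
Osmolar gap = measured − calculated = 357 − 297.0 = 60.0 mOsm/kg

60.0 mOsm/kg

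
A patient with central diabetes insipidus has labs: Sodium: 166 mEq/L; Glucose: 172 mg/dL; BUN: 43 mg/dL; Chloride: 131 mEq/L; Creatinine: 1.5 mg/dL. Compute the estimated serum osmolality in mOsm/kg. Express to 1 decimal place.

356.9 mOsm/kg

Calculated osmolality = 2·Na + glucose/18 + BUN/2.8
= 2·166 + 172/18 + 43/2.8
= 332 + 9.56 + 15.36
= 356.92 mOsm/kg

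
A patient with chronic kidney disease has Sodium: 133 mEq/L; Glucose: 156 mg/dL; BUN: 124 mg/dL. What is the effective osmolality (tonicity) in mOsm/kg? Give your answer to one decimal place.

274.7 mOsm/kg

Effective osmolality excludes urea (freely permeant across cell membranes):
2·Na + glucose/18
= 2·133 + 156/18
= 266 + 8.67
= 274.67 mOsm/kg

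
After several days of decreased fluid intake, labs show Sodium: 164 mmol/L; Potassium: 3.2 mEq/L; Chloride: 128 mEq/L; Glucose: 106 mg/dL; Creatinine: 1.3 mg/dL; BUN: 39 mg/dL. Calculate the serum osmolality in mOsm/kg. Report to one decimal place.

347.8 mOsm/kg

Calculated osmolality = 2·Na + glucose/18 + BUN/2.8
= 2·164 + 106/18 + 39/2.8
= 328 + 5.89 + 13.93
= 347.82 mOsm/kg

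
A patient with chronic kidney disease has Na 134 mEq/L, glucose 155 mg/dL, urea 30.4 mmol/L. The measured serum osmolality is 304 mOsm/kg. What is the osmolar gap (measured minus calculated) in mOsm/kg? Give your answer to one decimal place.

-3.0 mOsm/kg

Calculated osmolality = 2·Na + glucose/18 + urea
= 2·134 + 155/18 + 30.4
= 268 + 8.61 + 30.40
= 307.01 mOsm/kg ≈ 307.0 mOsm/kg
Osmolar gap = measured − calculated = 304 − 307.0 = -3.0 mOsm/kg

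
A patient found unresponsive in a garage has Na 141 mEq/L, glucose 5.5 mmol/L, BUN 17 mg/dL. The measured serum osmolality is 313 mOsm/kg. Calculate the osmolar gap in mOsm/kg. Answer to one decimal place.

19.4 mOsm/kg

Calculated osmolality = 2·Na + glucose + BUN/2.8
= 2·141 + 5.5 + 17/2.8
= 282 + 5.50 + 6.07
= 293.57 mOsm/kg ≈ 293.6 mOsm/kg
Osmolar gap = measured − calculated = 313 − 293.6 = 19.4 mOsm/kg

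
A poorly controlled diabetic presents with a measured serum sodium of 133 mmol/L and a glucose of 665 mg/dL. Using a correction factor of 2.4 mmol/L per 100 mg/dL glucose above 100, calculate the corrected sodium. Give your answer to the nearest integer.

Corrected Na = measured Na + 2.4 · (glucose − 100)/100
= 133 + 2.4 · (665 − 100)/100
= 133 + 13.6
= 146.6 mmol/L

147 mmol/L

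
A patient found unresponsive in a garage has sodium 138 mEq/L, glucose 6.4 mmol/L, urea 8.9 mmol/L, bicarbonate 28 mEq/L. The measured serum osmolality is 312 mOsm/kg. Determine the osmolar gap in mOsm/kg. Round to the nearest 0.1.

Calculated osmolality = 2·Na + glucose + urea
= 2·138 + 6.4 + 8.9
= 276 + 6.40 + 8.90
= 291.3 mOsm/kg ≈ 291.3 mOsm/kg
Osmolar gap = measured − calculated = 312 − 291.3 = 20.7 mOsm/kg

20.7 mOsm/kg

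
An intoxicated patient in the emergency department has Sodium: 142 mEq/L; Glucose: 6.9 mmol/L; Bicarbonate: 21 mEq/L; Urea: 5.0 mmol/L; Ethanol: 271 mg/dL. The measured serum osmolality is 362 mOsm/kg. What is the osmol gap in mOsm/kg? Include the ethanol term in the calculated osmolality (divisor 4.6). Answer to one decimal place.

Calculated osmolality = 2·Na + glucose + urea + ethanol/4.6
= 2·142 + 6.9 + 5 + 271/4.6
= 284 + 6.90 + 5 + 58.91
= 354.81 mOsm/kg ≈ 354.8 mOsm/kg
Osmolar gap = measured − calculated = 362 − 354.8 = 7.2 mOsm/kg

7.2 mOsm/kg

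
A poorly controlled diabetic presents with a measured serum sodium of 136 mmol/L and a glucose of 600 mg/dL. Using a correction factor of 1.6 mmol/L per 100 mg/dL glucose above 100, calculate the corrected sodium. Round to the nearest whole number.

Corrected Na = measured Na + 1.6 · (glucose − 100)/100
= 136 + 1.6 · (600 − 100)/100
= 136 + 8
= 144 mmol/L

144 mmol/L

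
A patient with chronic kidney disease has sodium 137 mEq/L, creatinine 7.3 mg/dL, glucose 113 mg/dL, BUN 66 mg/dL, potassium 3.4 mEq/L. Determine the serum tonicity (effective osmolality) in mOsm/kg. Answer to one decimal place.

Effective osmolality excludes urea (freely permeant across cell membranes):
2·Na + glucose/18
= 2·137 + 113/18
= 274 + 6.28
= 280.28 mOsm/kg

280.3 mOsm/kg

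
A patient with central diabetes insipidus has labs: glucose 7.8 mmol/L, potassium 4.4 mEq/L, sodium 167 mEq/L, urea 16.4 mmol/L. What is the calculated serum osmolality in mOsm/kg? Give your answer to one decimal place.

358.2 mOsm/kg

Calculated osmolality = 2·Na + glucose + urea
= 2·167 + 7.8 + 16.4
= 334 + 7.80 + 16.40
= 358.2 mOsm/kg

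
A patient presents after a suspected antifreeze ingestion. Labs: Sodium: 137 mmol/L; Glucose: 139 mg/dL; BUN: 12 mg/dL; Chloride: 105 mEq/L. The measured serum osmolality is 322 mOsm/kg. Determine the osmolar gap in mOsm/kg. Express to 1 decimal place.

Calculated osmolality = 2·Na + glucose/18 + BUN/2.8
= 2·137 + 139/18 + 12/2.8
= 274 + 7.72 + 4.29
= 286.01 mOsm/kg ≈ 286.0 mOsm/kg
Osmolar gap = measured − calculated = 322 − 286.0 = 36.0 mOsm/kg

36.0 mOsm/kg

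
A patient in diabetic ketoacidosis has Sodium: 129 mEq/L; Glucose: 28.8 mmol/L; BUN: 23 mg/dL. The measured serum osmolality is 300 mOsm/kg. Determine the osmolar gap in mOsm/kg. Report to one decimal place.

5.0 mOsm/kg

Calculated osmolality = 2·Na + glucose + BUN/2.8
= 2·129 + 28.8 + 23/2.8
= 258 + 28.80 + 8.21
= 295.01 mOsm/kg ≈ 295.0 mOsm/kg
Osmolar gap = measured − calculated = 300 − 295.0 = 5.0 mOsm/kg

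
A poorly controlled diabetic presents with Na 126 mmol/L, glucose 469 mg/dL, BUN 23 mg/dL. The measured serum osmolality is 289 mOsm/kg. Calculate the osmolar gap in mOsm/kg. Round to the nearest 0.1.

2.7 mOsm/kg

Calculated osmolality = 2·Na + glucose/18 + BUN/2.8
= 2·126 + 469/18 + 23/2.8
= 252 + 26.06 + 8.21
= 286.27 mOsm/kg ≈ 286.3 mOsm/kg
Osmolar gap = measured − calculated = 289 − 286.3 = 2.7 mOsm/kg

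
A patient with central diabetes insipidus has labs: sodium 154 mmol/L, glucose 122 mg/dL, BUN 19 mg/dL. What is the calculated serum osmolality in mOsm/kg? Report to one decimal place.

Calculated osmolality = 2·Na + glucose/18 + BUN/2.8
= 2·154 + 122/18 + 19/2.8
= 308 + 6.78 + 6.79
= 321.57 mOsm/kg

321.6 mOsm/kg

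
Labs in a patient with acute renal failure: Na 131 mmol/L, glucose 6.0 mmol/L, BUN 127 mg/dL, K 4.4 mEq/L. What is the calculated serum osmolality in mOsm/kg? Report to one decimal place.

313.4 mOsm/kg

Calculated osmolality = 2·Na + glucose + BUN/2.8
= 2·131 + 6 + 127/2.8
= 262 + 6 + 45.36
= 313.36 mOsm/kg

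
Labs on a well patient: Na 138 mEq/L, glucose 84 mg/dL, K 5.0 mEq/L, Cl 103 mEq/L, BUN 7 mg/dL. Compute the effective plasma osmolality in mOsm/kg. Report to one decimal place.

Effective osmolality excludes urea (freely permeant across cell membranes):
2·Na + glucose/18
= 2·138 + 84/18
= 276 + 4.67
= 280.67 mOsm/kg

280.7 mOsm/kg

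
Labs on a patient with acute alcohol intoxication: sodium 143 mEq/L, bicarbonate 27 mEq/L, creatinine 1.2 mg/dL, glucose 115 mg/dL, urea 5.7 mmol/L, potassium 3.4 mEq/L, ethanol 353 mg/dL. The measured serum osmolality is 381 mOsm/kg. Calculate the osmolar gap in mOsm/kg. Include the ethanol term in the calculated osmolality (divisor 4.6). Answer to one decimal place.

6.2 mOsm/kg

Calculated osmolality = 2·Na + glucose/18 + urea + ethanol/4.6
= 2·143 + 115/18 + 5.7 + 353/4.6
= 286 + 6.39 + 5.70 + 76.74
= 374.83 mOsm/kg ≈ 374.8 mOsm/kg
Osmolar gap = measured − calculated = 381 − 374.8 = 6.2 mOsm/kg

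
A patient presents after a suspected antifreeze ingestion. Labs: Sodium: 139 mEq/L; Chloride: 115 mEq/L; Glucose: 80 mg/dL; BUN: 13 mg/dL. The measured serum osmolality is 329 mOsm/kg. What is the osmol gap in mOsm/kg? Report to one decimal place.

Calculated osmolality = 2·Na + glucose/18 + BUN/2.8
= 2·139 + 80/18 + 13/2.8
= 278 + 4.44 + 4.64
= 287.08 mOsm/kg ≈ 287.1 mOsm/kg
Osmolar gap = measured − calculated = 329 − 287.1 = 41.9 mOsm/kg

41.9 mOsm/kg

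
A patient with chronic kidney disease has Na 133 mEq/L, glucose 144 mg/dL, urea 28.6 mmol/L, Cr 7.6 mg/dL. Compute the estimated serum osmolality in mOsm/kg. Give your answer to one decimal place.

302.6 mOsm/kg

Calculated osmolality = 2·Na + glucose/18 + urea
= 2·133 + 144/18 + 28.6
= 266 + 8 + 28.60
= 302.6 mOsm/kg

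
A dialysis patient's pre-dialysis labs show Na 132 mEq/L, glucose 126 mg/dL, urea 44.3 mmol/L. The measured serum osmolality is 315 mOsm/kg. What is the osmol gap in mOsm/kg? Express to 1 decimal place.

Calculated osmolality = 2·Na + glucose/18 + urea
= 2·132 + 126/18 + 44.3
= 264 + 7 + 44.30
= 315.3 mOsm/kg ≈ 315.3 mOsm/kg
Osmolar gap = measured − calculated = 315 − 315.3 = -0.3 mOsm/kg

-0.3 mOsm/kg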